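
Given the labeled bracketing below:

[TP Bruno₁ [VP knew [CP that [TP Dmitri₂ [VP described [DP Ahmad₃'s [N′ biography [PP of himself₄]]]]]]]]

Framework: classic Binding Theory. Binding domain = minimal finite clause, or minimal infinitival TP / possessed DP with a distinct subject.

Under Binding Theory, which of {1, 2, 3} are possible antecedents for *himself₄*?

*himself* is an anaphor, so Principle A applies: it must be bound in its binding domain.
Binding domain of *himself₄*: the possessed DP, whose subject is Ahmad₃.
*Bruno₁* c-commands the anaphor but is outside its binding domain → cannot satisfy Principle A.
*Dmitri₂* c-commands the anaphor but is outside its binding domain → cannot satisfy Principle A.
*Ahmad₃* c-commands the anaphor within its binding domain → licit binder.

{3}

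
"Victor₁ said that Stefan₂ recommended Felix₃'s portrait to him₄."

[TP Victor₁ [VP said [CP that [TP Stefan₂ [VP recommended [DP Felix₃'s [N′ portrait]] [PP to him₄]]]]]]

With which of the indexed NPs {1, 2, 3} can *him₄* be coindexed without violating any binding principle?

{1, 3}

*him* is a pronoun, so Principle B applies: it must be free in its binding domain.
Binding domain of *him₄*: the embedded TP, whose subject is Stefan₂.
*Victor₁* c-commands the pronoun but from outside its binding domain, and is not c-commanded by it → coindexation permitted.
*Stefan₂* c-commands the pronoun within its binding domain → coindexation would violate Principle B.
*Felix₃* and the pronoun do not c-command one another → neither Principle B nor Principle C is at stake; coindexation permitted.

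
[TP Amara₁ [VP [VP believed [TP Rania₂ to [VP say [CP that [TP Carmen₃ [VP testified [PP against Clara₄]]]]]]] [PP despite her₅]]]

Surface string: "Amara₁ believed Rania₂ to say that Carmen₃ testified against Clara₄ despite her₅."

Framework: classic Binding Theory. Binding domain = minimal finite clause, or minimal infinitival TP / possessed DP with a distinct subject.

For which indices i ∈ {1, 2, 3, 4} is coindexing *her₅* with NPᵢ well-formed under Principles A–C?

{2, 3, 4}

*her* is a pronoun, so Principle B applies: it must be free in its binding domain.
Binding domain of *her₅*: the matrix TP, whose subject is Amara₁.
*Amara₁* c-commands the pronoun within its binding domain → coindexation would violate Principle B.
*Rania₂* and the pronoun do not c-command one another → neither Principle B nor Principle C is at stake; coindexation permitted.
*Carmen₃* and the pronoun do not c-command one another → neither Principle B nor Principle C is at stake; coindexation permitted.
*Clara₄* and the pronoun do not c-command one another → neither Principle B nor Principle C is at stake; coindexation permitted.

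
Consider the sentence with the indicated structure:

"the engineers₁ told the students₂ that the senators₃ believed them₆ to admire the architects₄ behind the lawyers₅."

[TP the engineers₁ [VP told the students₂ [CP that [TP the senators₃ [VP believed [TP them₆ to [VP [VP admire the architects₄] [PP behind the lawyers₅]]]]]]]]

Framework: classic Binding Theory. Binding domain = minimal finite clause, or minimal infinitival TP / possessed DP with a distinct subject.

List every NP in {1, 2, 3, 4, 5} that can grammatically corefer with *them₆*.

*them* is a pronoun, so Principle B applies: it must be free in its binding domain.
Binding domain of *them₆*: the embedded TP, whose subject is the senators₃.
*the engineers₁* c-commands the pronoun but from outside its binding domain, and is not c-commanded by it → coindexation permitted.
*the students₂* c-commands the pronoun but from outside its binding domain, and is not c-commanded by it → coindexation permitted.
*the senators₃* c-commands the pronoun within its binding domain → coindexation would violate Principle B.
*the architects₄*: the pronoun c-commands this R-expression → coindexation would violate Principle C on *the architects₄*.
*the lawyers₅*: the pronoun c-commands this R-expression → coindexation would violate Principle C on *the lawyers₅*.

{1, 2}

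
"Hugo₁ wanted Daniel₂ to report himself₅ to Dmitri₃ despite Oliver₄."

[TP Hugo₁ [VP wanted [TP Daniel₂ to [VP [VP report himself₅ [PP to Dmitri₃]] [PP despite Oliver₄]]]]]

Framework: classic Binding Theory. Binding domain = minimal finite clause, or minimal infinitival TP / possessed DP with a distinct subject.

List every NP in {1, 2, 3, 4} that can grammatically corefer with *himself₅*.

*himself* is an anaphor, so Principle A applies: it must be bound in its binding domain.
Binding domain of *himself₅*: the embedded TP, whose subject is Daniel₂.
*Hugo₁* c-commands the anaphor but is outside its binding domain → cannot satisfy Principle A.
*Daniel₂* c-commands the anaphor within its binding domain → licit binder.
*Dmitri₃* does not c-command the anaphor → cannot bind it.
*Oliver₄* does not c-command the anaphor → cannot bind it.

{2}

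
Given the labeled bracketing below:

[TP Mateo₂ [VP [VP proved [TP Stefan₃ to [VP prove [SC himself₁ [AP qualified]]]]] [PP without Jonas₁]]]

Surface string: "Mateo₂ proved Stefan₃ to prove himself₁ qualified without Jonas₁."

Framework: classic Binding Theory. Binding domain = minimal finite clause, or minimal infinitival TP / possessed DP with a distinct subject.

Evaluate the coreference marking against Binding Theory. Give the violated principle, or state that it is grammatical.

The two coindexed NPs are *Jonas₁* and *himself₁*.
*himself₁* is an anaphor. Principle A requires it to be bound within its binding domain — the embedded TP, whose subject is Stefan₃.
Within that domain it is c-commanded by *Stefan₃*, which does not share its index.
*Jonas₁* does not c-command the anaphor at all.
The anaphor is unbound in its domain → Principle A violation.

Principle A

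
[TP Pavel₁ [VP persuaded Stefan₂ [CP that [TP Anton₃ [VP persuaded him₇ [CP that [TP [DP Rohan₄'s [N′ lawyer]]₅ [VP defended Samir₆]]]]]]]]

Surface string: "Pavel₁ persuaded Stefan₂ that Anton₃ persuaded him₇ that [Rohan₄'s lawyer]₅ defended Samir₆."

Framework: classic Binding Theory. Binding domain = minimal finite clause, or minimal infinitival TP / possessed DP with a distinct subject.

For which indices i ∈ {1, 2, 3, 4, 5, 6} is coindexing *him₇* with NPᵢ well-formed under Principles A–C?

*him* is a pronoun, so Principle B applies: it must be free in its binding domain.
Binding domain of *him₇*: the embedded TP, whose subject is Anton₃.
*Pavel₁* c-commands the pronoun but from outside its binding domain, and is not c-commanded by it → coindexation permitted.
*Stefan₂* c-commands the pronoun but from outside its binding domain, and is not c-commanded by it → coindexation permitted.
*Anton₃* c-commands the pronoun within its binding domain → coindexation would violate Principle B.
*Rohan₄*: the pronoun c-commands this R-expression → coindexation would violate Principle C on *Rohan₄*.
*[Rohan₄'s lawyer]₅*: the pronoun c-commands this R-expression → coindexation would violate Principle C on *[Rohan₄'s lawyer]₅*.
*Samir₆*: the pronoun c-commands this R-expression → coindexation would violate Principle C on *Samir₆*.

{1, 2}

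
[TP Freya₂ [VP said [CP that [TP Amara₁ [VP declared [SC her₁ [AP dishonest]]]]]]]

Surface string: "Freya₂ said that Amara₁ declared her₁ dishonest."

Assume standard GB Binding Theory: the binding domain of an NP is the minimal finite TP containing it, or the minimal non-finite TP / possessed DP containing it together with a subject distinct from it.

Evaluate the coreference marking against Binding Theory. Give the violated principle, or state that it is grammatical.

Principle B

The two coindexed NPs are *Amara₁* and *her₁*.
*her₁* is a pronoun. Its binding domain is the embedded TP, whose subject is Amara₁.
*Amara₁* c-commands it within that domain and carries the same index.
The pronoun is locally bound → Principle B violation.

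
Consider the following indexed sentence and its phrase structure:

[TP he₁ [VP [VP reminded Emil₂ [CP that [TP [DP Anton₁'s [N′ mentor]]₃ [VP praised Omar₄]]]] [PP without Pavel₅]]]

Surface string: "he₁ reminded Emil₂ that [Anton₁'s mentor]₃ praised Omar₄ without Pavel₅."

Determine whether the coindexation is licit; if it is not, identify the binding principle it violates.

Principle C

The two coindexed NPs are *he₁* and *Anton₁*.
*Anton₁* is an R-expression. Principle C requires it to be free everywhere.
*he₁* c-commands it and carries the same index.
The R-expression is bound → Principle C violation.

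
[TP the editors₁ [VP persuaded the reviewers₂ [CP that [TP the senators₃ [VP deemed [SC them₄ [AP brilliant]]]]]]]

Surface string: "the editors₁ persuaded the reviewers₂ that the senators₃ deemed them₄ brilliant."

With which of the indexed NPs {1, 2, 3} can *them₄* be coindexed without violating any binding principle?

*them* is a pronoun, so Principle B applies: it must be free in its binding domain.
Binding domain of *them₄*: the embedded TP, whose subject is the senators₃.
*the editors₁* c-commands the pronoun but from outside its binding domain, and is not c-commanded by it → coindexation permitted.
*the reviewers₂* c-commands the pronoun but from outside its binding domain, and is not c-commanded by it → coindexation permitted.
*the senators₃* c-commands the pronoun within its binding domain → coindexation would violate Principle B.

{1, 2}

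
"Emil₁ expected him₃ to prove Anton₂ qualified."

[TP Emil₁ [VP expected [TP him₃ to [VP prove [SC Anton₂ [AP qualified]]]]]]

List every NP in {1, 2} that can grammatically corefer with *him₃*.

*him* is a pronoun, so Principle B applies: it must be free in its binding domain.
Binding domain of *him₃*: the matrix TP, whose subject is Emil₁.
*Emil₁* c-commands the pronoun within its binding domain → coindexation would violate Principle B.
*Anton₂*: the pronoun c-commands this R-expression → coindexation would violate Principle C on *Anton₂*.

none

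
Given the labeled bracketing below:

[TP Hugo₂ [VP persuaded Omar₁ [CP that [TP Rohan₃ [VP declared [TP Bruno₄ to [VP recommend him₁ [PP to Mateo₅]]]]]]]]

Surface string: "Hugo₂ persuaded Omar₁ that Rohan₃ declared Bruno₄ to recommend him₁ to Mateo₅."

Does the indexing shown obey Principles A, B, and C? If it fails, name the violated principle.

The two coindexed NPs are *Omar₁* and *him₁*.
*him₁* is a pronoun; its binding domain is the embedded TP, whose subject is Bruno₄. Within that domain it is c-commanded only by *Bruno₄*, which carries a different index — the pronoun is free locally, so Principle B holds.
*Omar₁* is an R-expression; *him₁* does not c-command it, and no other NP shares its index, so Principle C is satisfied.
All principles are respected.

grammatical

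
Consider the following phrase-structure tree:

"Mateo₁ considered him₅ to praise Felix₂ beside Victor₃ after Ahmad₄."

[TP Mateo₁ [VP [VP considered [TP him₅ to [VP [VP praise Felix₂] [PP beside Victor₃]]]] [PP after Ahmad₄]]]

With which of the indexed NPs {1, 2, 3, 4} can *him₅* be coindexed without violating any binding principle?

*him* is a pronoun, so Principle B applies: it must be free in its binding domain.
Binding domain of *him₅*: the matrix TP, whose subject is Mateo₁.
*Mateo₁* c-commands the pronoun within its binding domain → coindexation would violate Principle B.
*Felix₂*: the pronoun c-commands this R-expression → coindexation would violate Principle C on *Felix₂*.
*Victor₃*: the pronoun c-commands this R-expression → coindexation would violate Principle C on *Victor₃*.
*Ahmad₄* and the pronoun do not c-command one another → neither Principle B nor Principle C is at stake; coindexation permitted.

{4}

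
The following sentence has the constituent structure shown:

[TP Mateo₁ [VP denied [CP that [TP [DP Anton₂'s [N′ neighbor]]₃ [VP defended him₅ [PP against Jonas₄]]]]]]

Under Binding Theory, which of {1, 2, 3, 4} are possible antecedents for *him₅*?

*him* is a pronoun, so Principle B applies: it must be free in its binding domain.
Binding domain of *him₅*: the embedded TP, whose subject is [Anton₂'s neighbor]₃.
*Mateo₁* c-commands the pronoun but from outside its binding domain, and is not c-commanded by it → coindexation permitted.
*Anton₂* and the pronoun do not c-command one another → neither Principle B nor Principle C is at stake; coindexation permitted.
*[Anton₂'s neighbor]₃* c-commands the pronoun within its binding domain → coindexation would violate Principle B.
*Jonas₄*: the pronoun c-commands this R-expression → coindexation would violate Principle C on *Jonas₄*.

{1, 2}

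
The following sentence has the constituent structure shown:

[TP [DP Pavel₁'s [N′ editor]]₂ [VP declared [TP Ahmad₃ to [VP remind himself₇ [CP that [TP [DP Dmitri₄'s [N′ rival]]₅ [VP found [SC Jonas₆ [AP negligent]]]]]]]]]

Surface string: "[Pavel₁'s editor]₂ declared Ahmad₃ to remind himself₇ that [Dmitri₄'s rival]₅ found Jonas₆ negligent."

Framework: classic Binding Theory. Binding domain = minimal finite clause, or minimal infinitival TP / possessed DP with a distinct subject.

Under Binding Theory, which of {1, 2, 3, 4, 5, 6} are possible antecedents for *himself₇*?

*himself* is an anaphor, so Principle A applies: it must be bound in its binding domain.
Binding domain of *himself₇*: the embedded TP, whose subject is Ahmad₃.
*Pavel₁* does not c-command the anaphor → cannot bind it.
*[Pavel₁'s editor]₂* c-commands the anaphor but is outside its binding domain → cannot satisfy Principle A.
*Ahmad₃* c-commands the anaphor within its binding domain → licit binder.
*Dmitri₄* does not c-command the anaphor → cannot bind it.
*[Dmitri₄'s rival]₅* does not c-command the anaphor → cannot bind it.
*Jonas₆* does not c-command the anaphor → cannot bind it.

{3}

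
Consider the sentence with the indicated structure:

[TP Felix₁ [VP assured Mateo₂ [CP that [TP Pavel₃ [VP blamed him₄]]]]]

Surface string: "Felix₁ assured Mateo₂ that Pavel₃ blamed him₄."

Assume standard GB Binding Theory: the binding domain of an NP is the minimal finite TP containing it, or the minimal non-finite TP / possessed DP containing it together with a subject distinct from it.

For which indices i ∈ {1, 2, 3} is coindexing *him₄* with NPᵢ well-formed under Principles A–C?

*him* is a pronoun, so Principle B applies: it must be free in its binding domain.
Binding domain of *him₄*: the embedded TP, whose subject is Pavel₃.
*Felix₁* c-commands the pronoun but from outside its binding domain, and is not c-commanded by it → coindexation permitted.
*Mateo₂* c-commands the pronoun but from outside its binding domain, and is not c-commanded by it → coindexation permitted.
*Pavel₃* c-commands the pronoun within its binding domain → coindexation would violate Principle B.

{1, 2}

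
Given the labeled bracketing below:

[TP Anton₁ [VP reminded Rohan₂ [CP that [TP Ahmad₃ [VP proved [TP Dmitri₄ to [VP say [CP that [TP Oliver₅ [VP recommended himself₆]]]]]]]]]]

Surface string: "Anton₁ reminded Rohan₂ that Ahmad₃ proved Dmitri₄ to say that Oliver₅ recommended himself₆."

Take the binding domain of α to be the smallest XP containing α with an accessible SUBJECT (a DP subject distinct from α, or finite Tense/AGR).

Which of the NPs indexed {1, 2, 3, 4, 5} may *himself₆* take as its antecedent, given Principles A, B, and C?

*himself* is an anaphor, so Principle A applies: it must be bound in its binding domain.
Binding domain of *himself₆*: the embedded TP, whose subject is Oliver₅.
*Anton₁* c-commands the anaphor but is outside its binding domain → cannot satisfy Principle A.
*Rohan₂* c-commands the anaphor but is outside its binding domain → cannot satisfy Principle A.
*Ahmad₃* c-commands the anaphor but is outside its binding domain → cannot satisfy Principle A.
*Dmitri₄* c-commands the anaphor but is outside its binding domain → cannot satisfy Principle A.
*Oliver₅* c-commands the anaphor within its binding domain → licit binder.

{5}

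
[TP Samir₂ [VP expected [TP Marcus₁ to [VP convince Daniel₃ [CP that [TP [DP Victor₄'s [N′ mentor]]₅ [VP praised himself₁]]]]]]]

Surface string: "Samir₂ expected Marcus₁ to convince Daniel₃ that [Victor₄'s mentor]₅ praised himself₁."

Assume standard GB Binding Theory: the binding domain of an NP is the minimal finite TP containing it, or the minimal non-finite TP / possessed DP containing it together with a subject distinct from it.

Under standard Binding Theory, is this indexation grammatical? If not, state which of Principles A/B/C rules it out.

The two coindexed NPs are *Marcus₁* and *himself₁*.
*himself₁* is an anaphor. Principle A requires it to be bound within its binding domain — the embedded TP, whose subject is [Victor₄'s mentor]₅.
Within that domain it is c-commanded by *[Victor₄'s mentor]₅*, which does not share its index.
*Marcus₁* does c-command the anaphor, but from outside its binding domain.
The anaphor is unbound in its domain → Principle A violation.

Principle A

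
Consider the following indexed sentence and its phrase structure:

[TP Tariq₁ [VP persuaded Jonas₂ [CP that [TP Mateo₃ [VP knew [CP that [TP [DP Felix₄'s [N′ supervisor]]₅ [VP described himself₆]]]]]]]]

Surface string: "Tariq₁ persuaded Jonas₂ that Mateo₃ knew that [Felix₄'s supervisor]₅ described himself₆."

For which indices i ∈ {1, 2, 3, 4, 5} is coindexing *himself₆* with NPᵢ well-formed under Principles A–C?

{5}

*himself* is an anaphor, so Principle A applies: it must be bound in its binding domain.
Binding domain of *himself₆*: the embedded TP, whose subject is [Felix₄'s supervisor]₅.
*Tariq₁* c-commands the anaphor but is outside its binding domain → cannot satisfy Principle A.
*Jonas₂* c-commands the anaphor but is outside its binding domain → cannot satisfy Principle A.
*Mateo₃* c-commands the anaphor but is outside its binding domain → cannot satisfy Principle A.
*Felix₄* does not c-command the anaphor → cannot bind it.
*[Felix₄'s supervisor]₅* c-commands the anaphor within its binding domain → licit binder.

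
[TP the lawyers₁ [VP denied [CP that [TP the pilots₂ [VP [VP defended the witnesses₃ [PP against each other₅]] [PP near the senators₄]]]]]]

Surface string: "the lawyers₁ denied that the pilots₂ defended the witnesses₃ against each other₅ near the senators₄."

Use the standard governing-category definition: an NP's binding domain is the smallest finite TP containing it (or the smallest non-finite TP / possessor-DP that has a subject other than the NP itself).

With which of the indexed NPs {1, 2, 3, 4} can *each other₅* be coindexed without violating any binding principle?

{2, 3}

*each other* is an anaphor, so Principle A applies: it must be bound in its binding domain.
Binding domain of *each other₅*: the embedded TP, whose subject is the pilots₂.
*the lawyers₁* c-commands the anaphor but is outside its binding domain → cannot satisfy Principle A.
*the pilots₂* c-commands the anaphor within its binding domain → licit binder.
*the witnesses₃* c-commands the anaphor within its binding domain → licit binder.
*the senators₄* does not c-command the anaphor → cannot bind it.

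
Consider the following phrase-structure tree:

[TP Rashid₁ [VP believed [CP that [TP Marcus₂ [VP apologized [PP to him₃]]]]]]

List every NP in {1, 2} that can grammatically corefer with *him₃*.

*him* is a pronoun, so Principle B applies: it must be free in its binding domain.
Binding domain of *him₃*: the embedded TP, whose subject is Marcus₂.
*Rashid₁* c-commands the pronoun but from outside its binding domain, and is not c-commanded by it → coindexation permitted.
*Marcus₂* c-commands the pronoun within its binding domain → coindexation would violate Principle B.

{1}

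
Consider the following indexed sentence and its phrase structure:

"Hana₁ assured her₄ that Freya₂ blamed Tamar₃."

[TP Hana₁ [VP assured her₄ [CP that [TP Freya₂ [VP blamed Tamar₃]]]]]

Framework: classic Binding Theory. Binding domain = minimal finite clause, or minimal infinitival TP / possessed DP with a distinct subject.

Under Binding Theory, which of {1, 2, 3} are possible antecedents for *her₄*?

none

*her* is a pronoun, so Principle B applies: it must be free in its binding domain.
Binding domain of *her₄*: the matrix TP, whose subject is Hana₁.
*Hana₁* c-commands the pronoun within its binding domain → coindexation would violate Principle B.
*Freya₂*: the pronoun c-commands this R-expression → coindexation would violate Principle C on *Freya₂*.
*Tamar₃*: the pronoun c-commands this R-expression → coindexation would violate Principle C on *Tamar₃*.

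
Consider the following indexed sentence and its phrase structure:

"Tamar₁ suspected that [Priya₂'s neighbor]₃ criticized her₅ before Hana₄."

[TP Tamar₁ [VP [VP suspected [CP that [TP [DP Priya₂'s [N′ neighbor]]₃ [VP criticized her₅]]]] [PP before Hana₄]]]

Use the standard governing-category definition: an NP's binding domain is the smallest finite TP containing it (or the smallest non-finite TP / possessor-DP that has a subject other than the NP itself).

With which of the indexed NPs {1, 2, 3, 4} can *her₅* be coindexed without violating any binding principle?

{1, 2, 4}

*her* is a pronoun, so Principle B applies: it must be free in its binding domain.
Binding domain of *her₅*: the embedded TP, whose subject is [Priya₂'s neighbor]₃.
*Tamar₁* c-commands the pronoun but from outside its binding domain, and is not c-commanded by it → coindexation permitted.
*Priya₂* and the pronoun do not c-command one another → neither Principle B nor Principle C is at stake; coindexation permitted.
*[Priya₂'s neighbor]₃* c-commands the pronoun within its binding domain → coindexation would violate Principle B.
*Hana₄* and the pronoun do not c-command one another → neither Principle B nor Principle C is at stake; coindexation permitted.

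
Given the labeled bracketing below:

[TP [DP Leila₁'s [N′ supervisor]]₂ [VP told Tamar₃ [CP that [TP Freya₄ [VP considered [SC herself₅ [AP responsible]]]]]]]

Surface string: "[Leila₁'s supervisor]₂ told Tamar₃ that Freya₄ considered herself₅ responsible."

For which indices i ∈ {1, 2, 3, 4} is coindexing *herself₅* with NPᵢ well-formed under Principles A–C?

*herself* is an anaphor, so Principle A applies: it must be bound in its binding domain.
Binding domain of *herself₅*: the embedded TP, whose subject is Freya₄.
*Leila₁* does not c-command the anaphor → cannot bind it.
*[Leila₁'s supervisor]₂* c-commands the anaphor but is outside its binding domain → cannot satisfy Principle A.
*Tamar₃* c-commands the anaphor but is outside its binding domain → cannot satisfy Principle A.
*Freya₄* c-commands the anaphor within its binding domain → licit binder.

{4}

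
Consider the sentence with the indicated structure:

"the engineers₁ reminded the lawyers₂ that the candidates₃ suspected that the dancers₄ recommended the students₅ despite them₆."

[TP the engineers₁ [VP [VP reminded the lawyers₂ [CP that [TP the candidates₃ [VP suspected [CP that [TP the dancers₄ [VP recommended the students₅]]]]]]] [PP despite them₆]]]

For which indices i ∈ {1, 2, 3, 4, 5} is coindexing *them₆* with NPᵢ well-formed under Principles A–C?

*them* is a pronoun, so Principle B applies: it must be free in its binding domain.
Binding domain of *them₆*: the matrix TP, whose subject is the engineers₁.
*the engineers₁* c-commands the pronoun within its binding domain → coindexation would violate Principle B.
*the lawyers₂* and the pronoun do not c-command one another → neither Principle B nor Principle C is at stake; coindexation permitted.
*the candidates₃* and the pronoun do not c-command one another → neither Principle B nor Principle C is at stake; coindexation permitted.
*the dancers₄* and the pronoun do not c-command one another → neither Principle B nor Principle C is at stake; coindexation permitted.
*the students₅* and the pronoun do not c-command one another → neither Principle B nor Principle C is at stake; coindexation permitted.

{2, 3, 4, 5}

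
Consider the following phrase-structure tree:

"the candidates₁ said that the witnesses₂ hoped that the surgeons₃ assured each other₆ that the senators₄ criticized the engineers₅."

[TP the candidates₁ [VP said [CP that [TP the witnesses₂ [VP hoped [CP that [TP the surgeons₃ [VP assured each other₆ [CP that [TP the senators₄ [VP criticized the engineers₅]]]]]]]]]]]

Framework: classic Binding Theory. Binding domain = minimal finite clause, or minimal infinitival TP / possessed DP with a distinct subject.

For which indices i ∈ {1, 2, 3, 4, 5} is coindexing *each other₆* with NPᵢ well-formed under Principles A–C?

*each other* is an anaphor, so Principle A applies: it must be bound in its binding domain.
Binding domain of *each other₆*: the embedded TP, whose subject is the surgeons₃.
*the candidates₁* c-commands the anaphor but is outside its binding domain → cannot satisfy Principle A.
*the witnesses₂* c-commands the anaphor but is outside its binding domain → cannot satisfy Principle A.
*the surgeons₃* c-commands the anaphor within its binding domain → licit binder.
*the senators₄* does not c-command the anaphor → cannot bind it.
*the engineers₅* does not c-command the anaphor → cannot bind it.

{3}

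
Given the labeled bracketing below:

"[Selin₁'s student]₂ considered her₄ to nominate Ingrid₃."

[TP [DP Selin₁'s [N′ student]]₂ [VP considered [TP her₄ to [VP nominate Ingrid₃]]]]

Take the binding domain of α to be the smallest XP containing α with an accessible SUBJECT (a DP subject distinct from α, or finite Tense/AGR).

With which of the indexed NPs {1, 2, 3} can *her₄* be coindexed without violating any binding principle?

{1}

*her* is a pronoun, so Principle B applies: it must be free in its binding domain.
Binding domain of *her₄*: the matrix TP, whose subject is [Selin₁'s student]₂.
*Selin₁* and the pronoun do not c-command one another → neither Principle B nor Principle C is at stake; coindexation permitted.
*[Selin₁'s student]₂* c-commands the pronoun within its binding domain → coindexation would violate Principle B.
*Ingrid₃*: the pronoun c-commands this R-expression → coindexation would violate Principle C on *Ingrid₃*.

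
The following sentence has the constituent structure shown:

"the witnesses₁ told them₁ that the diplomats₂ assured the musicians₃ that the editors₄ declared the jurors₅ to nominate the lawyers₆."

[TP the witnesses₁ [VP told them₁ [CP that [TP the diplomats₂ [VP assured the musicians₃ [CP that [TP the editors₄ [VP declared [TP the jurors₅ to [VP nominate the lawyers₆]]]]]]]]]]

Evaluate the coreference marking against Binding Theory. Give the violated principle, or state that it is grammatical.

Principle B

The two coindexed NPs are *the witnesses₁* and *them₁*.
*them₁* is a pronoun. Its binding domain is the matrix TP, whose subject is the witnesses₁.
*the witnesses₁* c-commands it within that domain and carries the same index.
The pronoun is locally bound → Principle B violation.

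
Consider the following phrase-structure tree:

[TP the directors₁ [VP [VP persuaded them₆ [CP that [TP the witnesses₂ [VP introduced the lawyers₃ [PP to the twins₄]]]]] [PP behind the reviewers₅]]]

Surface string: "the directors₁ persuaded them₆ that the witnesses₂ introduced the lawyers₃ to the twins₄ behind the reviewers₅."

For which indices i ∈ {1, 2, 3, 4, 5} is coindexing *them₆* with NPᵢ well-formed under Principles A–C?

*them* is a pronoun, so Principle B applies: it must be free in its binding domain.
Binding domain of *them₆*: the matrix TP, whose subject is the directors₁.
*the directors₁* c-commands the pronoun within its binding domain → coindexation would violate Principle B.
*the witnesses₂*: the pronoun c-commands this R-expression → coindexation would violate Principle C on *the witnesses₂*.
*the lawyers₃*: the pronoun c-commands this R-expression → coindexation would violate Principle C on *the lawyers₃*.
*the twins₄*: the pronoun c-commands this R-expression → coindexation would violate Principle C on *the twins₄*.
*the reviewers₅* and the pronoun do not c-command one another → neither Principle B nor Principle C is at stake; coindexation permitted.

{5}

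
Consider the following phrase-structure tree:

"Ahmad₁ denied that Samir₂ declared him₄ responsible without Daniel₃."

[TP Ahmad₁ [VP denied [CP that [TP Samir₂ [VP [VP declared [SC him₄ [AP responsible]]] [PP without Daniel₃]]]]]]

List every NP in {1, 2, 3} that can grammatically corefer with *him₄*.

*him* is a pronoun, so Principle B applies: it must be free in its binding domain.
Binding domain of *him₄*: the embedded TP, whose subject is Samir₂.
*Ahmad₁* c-commands the pronoun but from outside its binding domain, and is not c-commanded by it → coindexation permitted.
*Samir₂* c-commands the pronoun within its binding domain → coindexation would violate Principle B.
*Daniel₃* and the pronoun do not c-command one another → neither Principle B nor Principle C is at stake; coindexation permitted.

{1, 3}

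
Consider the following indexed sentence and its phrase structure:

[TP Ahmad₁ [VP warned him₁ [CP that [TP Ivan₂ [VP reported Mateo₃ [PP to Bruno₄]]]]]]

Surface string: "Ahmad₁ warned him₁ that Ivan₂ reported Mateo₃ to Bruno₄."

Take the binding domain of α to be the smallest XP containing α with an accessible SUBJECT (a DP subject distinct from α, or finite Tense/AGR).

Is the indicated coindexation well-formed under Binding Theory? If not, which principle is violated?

Principle B

The two coindexed NPs are *Ahmad₁* and *him₁*.
*him₁* is a pronoun. Its binding domain is the matrix TP, whose subject is Ahmad₁.
*Ahmad₁* c-commands it within that domain and carries the same index.
The pronoun is locally bound → Principle B violation.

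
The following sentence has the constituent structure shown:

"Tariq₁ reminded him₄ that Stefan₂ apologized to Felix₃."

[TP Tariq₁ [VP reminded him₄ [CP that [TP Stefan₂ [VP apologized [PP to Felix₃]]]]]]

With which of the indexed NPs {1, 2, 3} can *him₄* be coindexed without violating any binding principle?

*him* is a pronoun, so Principle B applies: it must be free in its binding domain.
Binding domain of *him₄*: the matrix TP, whose subject is Tariq₁.
*Tariq₁* c-commands the pronoun within its binding domain → coindexation would violate Principle B.
*Stefan₂*: the pronoun c-commands this R-expression → coindexation would violate Principle C on *Stefan₂*.
*Felix₃*: the pronoun c-commands this R-expression → coindexation would violate Principle C on *Felix₃*.

none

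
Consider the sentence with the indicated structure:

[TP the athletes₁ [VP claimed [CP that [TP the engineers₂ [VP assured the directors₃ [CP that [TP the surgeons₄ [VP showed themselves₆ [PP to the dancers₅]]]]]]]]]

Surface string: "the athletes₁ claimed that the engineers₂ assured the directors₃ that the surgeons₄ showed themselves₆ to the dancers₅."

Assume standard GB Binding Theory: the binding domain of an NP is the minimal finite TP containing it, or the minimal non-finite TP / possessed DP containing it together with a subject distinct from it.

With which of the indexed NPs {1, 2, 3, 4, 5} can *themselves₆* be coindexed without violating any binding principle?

*themselves* is an anaphor, so Principle A applies: it must be bound in its binding domain.
Binding domain of *themselves₆*: the embedded TP, whose subject is the surgeons₄.
*the athletes₁* c-commands the anaphor but is outside its binding domain → cannot satisfy Principle A.
*the engineers₂* c-commands the anaphor but is outside its binding domain → cannot satisfy Principle A.
*the directors₃* c-commands the anaphor but is outside its binding domain → cannot satisfy Principle A.
*the surgeons₄* c-commands the anaphor within its binding domain → licit binder.
*the dancers₅* does not c-command the anaphor → cannot bind it.

{4}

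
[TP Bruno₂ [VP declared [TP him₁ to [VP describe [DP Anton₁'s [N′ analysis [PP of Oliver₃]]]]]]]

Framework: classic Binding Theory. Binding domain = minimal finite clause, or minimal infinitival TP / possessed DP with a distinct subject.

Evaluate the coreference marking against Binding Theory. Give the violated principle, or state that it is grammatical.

Principle C

The two coindexed NPs are *him₁* and *Anton₁*.
*Anton₁* is an R-expression. Principle C requires it to be free everywhere.
*him₁* c-commands it and carries the same index.
The R-expression is bound → Principle C violation.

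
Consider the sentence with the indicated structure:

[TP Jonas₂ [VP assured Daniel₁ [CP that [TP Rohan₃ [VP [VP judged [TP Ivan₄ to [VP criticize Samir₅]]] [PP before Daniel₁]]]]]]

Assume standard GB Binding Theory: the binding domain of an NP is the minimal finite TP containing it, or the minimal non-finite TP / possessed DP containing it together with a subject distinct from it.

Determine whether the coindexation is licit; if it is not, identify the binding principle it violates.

The two coindexed NPs are *Daniel₁* (the lower occurrence) and *Daniel₁* (the higher occurrence).
*Daniel₁* (the lower occurrence) is an R-expression. Principle C requires it to be free everywhere.
*Daniel₁* (the higher occurrence) c-commands it and carries the same index.
The R-expression is bound → Principle C violation.

Principle C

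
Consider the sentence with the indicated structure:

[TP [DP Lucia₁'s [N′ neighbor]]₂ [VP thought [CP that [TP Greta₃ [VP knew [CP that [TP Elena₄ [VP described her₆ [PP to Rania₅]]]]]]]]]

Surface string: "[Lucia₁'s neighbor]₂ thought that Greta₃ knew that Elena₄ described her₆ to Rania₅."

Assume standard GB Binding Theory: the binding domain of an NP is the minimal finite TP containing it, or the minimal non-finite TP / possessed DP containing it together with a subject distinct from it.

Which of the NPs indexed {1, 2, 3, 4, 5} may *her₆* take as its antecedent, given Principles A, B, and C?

*her* is a pronoun, so Principle B applies: it must be free in its binding domain.
Binding domain of *her₆*: the embedded TP, whose subject is Elena₄.
*Lucia₁* and the pronoun do not c-command one another → neither Principle B nor Principle C is at stake; coindexation permitted.
*[Lucia₁'s neighbor]₂* c-commands the pronoun but from outside its binding domain, and is not c-commanded by it → coindexation permitted.
*Greta₃* c-commands the pronoun but from outside its binding domain, and is not c-commanded by it → coindexation permitted.
*Elena₄* c-commands the pronoun within its binding domain → coindexation would violate Principle B.
*Rania₅*: the pronoun c-commands this R-expression → coindexation would violate Principle C on *Rania₅*.

{1, 2, 3}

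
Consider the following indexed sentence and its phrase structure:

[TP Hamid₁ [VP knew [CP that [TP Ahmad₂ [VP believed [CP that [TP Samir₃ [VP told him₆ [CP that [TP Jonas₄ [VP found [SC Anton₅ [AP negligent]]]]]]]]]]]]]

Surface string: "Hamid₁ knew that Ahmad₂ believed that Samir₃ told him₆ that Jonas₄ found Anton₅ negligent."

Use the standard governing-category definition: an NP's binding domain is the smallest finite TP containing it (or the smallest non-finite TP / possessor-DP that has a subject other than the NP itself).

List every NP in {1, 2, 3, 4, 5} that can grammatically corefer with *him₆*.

{1, 2}

*him* is a pronoun, so Principle B applies: it must be free in its binding domain.
Binding domain of *him₆*: the embedded TP, whose subject is Samir₃.
*Hamid₁* c-commands the pronoun but from outside its binding domain, and is not c-commanded by it → coindexation permitted.
*Ahmad₂* c-commands the pronoun but from outside its binding domain, and is not c-commanded by it → coindexation permitted.
*Samir₃* c-commands the pronoun within its binding domain → coindexation would violate Principle B.
*Jonas₄*: the pronoun c-commands this R-expression → coindexation would violate Principle C on *Jonas₄*.
*Anton₅*: the pronoun c-commands this R-expression → coindexation would violate Principle C on *Anton₅*.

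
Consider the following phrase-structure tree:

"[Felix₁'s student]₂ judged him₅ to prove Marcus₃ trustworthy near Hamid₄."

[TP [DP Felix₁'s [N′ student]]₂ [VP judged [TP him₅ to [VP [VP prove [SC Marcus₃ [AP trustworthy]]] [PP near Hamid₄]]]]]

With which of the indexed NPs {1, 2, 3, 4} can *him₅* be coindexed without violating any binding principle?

{1}

*him* is a pronoun, so Principle B applies: it must be free in its binding domain.
Binding domain of *him₅*: the matrix TP, whose subject is [Felix₁'s student]₂.
*Felix₁* and the pronoun do not c-command one another → neither Principle B nor Principle C is at stake; coindexation permitted.
*[Felix₁'s student]₂* c-commands the pronoun within its binding domain → coindexation would violate Principle B.
*Marcus₃*: the pronoun c-commands this R-expression → coindexation would violate Principle C on *Marcus₃*.
*Hamid₄*: the pronoun c-commands this R-expression → coindexation would violate Principle C on *Hamid₄*.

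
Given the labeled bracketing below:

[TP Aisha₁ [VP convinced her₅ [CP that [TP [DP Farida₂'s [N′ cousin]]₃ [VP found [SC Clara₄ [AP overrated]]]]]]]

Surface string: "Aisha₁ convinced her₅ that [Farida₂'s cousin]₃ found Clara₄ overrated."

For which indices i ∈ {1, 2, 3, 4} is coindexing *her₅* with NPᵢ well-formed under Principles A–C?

none

*her* is a pronoun, so Principle B applies: it must be free in its binding domain.
Binding domain of *her₅*: the matrix TP, whose subject is Aisha₁.
*Aisha₁* c-commands the pronoun within its binding domain → coindexation would violate Principle B.
*Farida₂*: the pronoun c-commands this R-expression → coindexation would violate Principle C on *Farida₂*.
*[Farida₂'s cousin]₃*: the pronoun c-commands this R-expression → coindexation would violate Principle C on *[Farida₂'s cousin]₃*.
*Clara₄*: the pronoun c-commands this R-expression → coindexation would violate Principle C on *Clara₄*.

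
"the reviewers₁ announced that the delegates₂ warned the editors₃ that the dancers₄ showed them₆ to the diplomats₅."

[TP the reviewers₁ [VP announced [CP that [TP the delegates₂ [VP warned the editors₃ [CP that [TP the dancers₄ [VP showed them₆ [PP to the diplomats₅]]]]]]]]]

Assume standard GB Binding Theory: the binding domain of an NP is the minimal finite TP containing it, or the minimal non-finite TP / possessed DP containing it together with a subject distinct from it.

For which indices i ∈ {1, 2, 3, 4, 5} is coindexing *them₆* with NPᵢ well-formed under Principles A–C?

{1, 2, 3}

*them* is a pronoun, so Principle B applies: it must be free in its binding domain.
Binding domain of *them₆*: the embedded TP, whose subject is the dancers₄.
*the reviewers₁* c-commands the pronoun but from outside its binding domain, and is not c-commanded by it → coindexation permitted.
*the delegates₂* c-commands the pronoun but from outside its binding domain, and is not c-commanded by it → coindexation permitted.
*the editors₃* c-commands the pronoun but from outside its binding domain, and is not c-commanded by it → coindexation permitted.
*the dancers₄* c-commands the pronoun within its binding domain → coindexation would violate Principle B.
*the diplomats₅*: the pronoun c-commands this R-expression → coindexation would violate Principle C on *the diplomats₅*.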